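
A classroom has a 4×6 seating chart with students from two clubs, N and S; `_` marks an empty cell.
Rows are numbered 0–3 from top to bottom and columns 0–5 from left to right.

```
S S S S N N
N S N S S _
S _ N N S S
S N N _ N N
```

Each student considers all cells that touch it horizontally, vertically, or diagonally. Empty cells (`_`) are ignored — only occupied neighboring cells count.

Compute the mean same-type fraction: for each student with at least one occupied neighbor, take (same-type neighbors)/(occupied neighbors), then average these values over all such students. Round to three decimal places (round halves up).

(0,0)S 2/3
(0,1)S 3/5
(0,2)S 4/5
(0,3)S 3/5
(0,4)N 1/4
(0,5)N 1/2
(1,0)N 0/4
(1,1)S 4/7
(1,2)N 2/7
(1,3)S 4/8
(1,4)S 4/7
(2,0)S 2/4
(2,2)N 4/6
(2,3)N 4/7
(2,4)S 3/6
(2,5)S 2/4
(3,0)S 1/2
(3,1)N 2/4
(3,2)N 3/3
(3,4)N 2/4
(3,5)N 1/3
Sum over 21 students: 2/3 + 3/5 + 4/5 + 3/5 + 1/4 + 1/2 + 0/4 + 4/7 + 2/7 + 4/8 + 4/7 + 2/4 + 4/6 + 4/7 + 3/6 + 2/4 + 1/2 + 2/4 + 3/3 + 2/4 + 1/3 = 131/12; mean = 131/12 ÷ 21 = 131/252 = 0.519841… → 0.520.

0.520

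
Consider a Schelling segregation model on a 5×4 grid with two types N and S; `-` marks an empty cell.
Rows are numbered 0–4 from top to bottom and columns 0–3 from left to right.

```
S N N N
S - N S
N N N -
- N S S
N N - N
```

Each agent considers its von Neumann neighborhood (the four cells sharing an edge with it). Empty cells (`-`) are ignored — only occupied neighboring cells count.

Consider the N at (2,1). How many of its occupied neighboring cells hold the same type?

Occupied neighbors of (2,1): (3,1)=N, (2,0)=N, (2,2)=N.
Same type (N): 3 of 3.

3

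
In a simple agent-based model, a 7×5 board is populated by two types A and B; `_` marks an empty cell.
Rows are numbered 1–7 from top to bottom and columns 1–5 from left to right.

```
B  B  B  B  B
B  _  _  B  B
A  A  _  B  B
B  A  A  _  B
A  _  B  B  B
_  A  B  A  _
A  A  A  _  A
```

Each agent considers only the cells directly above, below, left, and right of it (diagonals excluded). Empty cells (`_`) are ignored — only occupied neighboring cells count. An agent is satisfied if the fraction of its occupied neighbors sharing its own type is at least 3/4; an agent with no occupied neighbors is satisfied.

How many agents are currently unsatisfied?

12

(1,1)B 2/2 ✓
(1,2)B 2/2 ✓
(1,3)B 2/2 ✓
(1,4)B 3/3 ✓
(1,5)B 2/2 ✓
(2,1)B 1/2 ✗
(2,4)B 3/3 ✓
(2,5)B 3/3 ✓
(3,1)A 1/3 ✗
(3,2)A 2/2 ✓
(3,4)B 2/2 ✓
(3,5)B 3/3 ✓
(4,1)B 0/3 ✗
(4,2)A 2/3 ✗
(4,3)A 1/2 ✗
(4,5)B 2/2 ✓
(5,1)A 0/1 ✗
(5,3)B 2/3 ✗
(5,4)B 2/3 ✗
(5,5)B 2/2 ✓
(6,2)A 1/2 ✗
(6,3)B 1/4 ✗
(6,4)A 0/2 ✗
(7,1)A 1/1 ✓
(7,2)A 3/3 ✓
(7,3)A 1/2 ✗
(7,5)A 0/0 ✓
Unsatisfied: (2,1), (3,1), (4,1), (4,2), (4,3), (5,1), (5,3), (5,4), (6,2), (6,3), (6,4), (7,3) — 12 in total.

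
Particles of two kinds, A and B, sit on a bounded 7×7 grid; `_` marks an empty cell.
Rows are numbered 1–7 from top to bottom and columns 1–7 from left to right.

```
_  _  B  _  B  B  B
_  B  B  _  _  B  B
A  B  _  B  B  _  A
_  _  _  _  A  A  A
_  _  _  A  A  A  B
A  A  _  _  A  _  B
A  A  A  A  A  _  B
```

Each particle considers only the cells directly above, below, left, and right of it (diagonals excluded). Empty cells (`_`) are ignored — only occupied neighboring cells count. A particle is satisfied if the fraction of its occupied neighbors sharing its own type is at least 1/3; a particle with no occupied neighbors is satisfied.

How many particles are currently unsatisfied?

1

Row 1: (1,3)B 1/1 ✓ · (1,5)B 1/1 ✓ · (1,6)B 3/3 ✓ · (1,7)B 2/2 ✓
Row 2: (2,2)B 2/2 ✓ · (2,3)B 2/2 ✓ · (2,6)B 2/2 ✓ · (2,7)B 2/3 ✓
Row 3: (3,1)A 0/1 ✗ · (3,2)B 1/2 ✓ · (3,4)B 1/1 ✓ · (3,5)B 1/2 ✓ · (3,7)A 1/2 ✓
Row 4: (4,5)A 2/3 ✓ · (4,6)A 3/3 ✓ · (4,7)A 2/3 ✓
Row 5: (5,4)A 1/1 ✓ · (5,5)A 4/4 ✓ · (5,6)A 2/3 ✓ · (5,7)B 1/3 ✓
Row 6: (6,1)A 2/2 ✓ · (6,2)A 2/2 ✓ · (6,5)A 2/2 ✓ · (6,7)B 2/2 ✓
Row 7: (7,1)A 2/2 ✓ · (7,2)A 3/3 ✓ · (7,3)A 2/2 ✓ · (7,4)A 2/2 ✓ · (7,5)A 2/2 ✓ · (7,7)B 1/1 ✓
Unsatisfied: (3,1) — 1 in total.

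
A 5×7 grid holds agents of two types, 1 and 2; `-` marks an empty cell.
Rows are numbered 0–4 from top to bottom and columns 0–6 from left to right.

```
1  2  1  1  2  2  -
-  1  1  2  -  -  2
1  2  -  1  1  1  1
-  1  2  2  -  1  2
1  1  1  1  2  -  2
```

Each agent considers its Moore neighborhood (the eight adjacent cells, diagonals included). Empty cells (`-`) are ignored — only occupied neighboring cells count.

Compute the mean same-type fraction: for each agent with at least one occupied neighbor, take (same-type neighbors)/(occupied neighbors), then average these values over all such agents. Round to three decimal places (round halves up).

(0,0)1 1/2
(0,1)2 0/4
(0,2)1 3/5
(0,3)1 2/4
(0,4)2 2/3
(0,5)2 2/2
(1,1)1 4/6
(1,2)1 4/7
(1,3)2 1/6
(1,6)2 1/3
(2,0)1 2/3
(2,1)2 1/5
(2,3)1 2/5
(2,4)1 3/5
(2,5)1 3/5
(2,6)1 2/4
(3,1)1 4/6
(3,2)2 2/7
(3,3)2 2/6
(3,5)1 3/6
(3,6)2 1/4
(4,0)1 2/2
(4,1)1 3/4
(4,2)1 3/5
(4,3)1 1/4
(4,4)2 1/3
(4,6)2 1/2
Sum over 27 agents: 1/2 + 0/4 + 3/5 + 2/4 + 2/3 + 2/2 + 4/6 + 4/7 + 1/6 + 1/3 + 2/3 + 1/5 + 2/5 + 3/5 + 3/5 + 2/4 + 4/6 + 2/7 + 2/6 + 3/6 + 1/4 + 2/2 + 3/4 + 3/5 + 1/4 + 1/3 + 1/2 = 1129/84; mean = 1129/84 ÷ 27 = 1129/2268 = 0.497795… → 0.498.

0.498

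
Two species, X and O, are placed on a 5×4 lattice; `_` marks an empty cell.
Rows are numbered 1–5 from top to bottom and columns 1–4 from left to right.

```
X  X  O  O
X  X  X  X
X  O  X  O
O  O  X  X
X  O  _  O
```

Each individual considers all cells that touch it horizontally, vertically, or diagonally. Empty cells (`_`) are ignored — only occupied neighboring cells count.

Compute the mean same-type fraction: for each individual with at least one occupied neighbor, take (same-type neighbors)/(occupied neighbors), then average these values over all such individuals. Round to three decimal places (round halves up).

(1,1)X 3/3
(1,2)X 4/5
(1,3)O 1/5
(1,4)O 1/3
(2,1)X 4/5
(2,2)X 6/8
(2,3)X 4/8
(2,4)X 2/5
(3,1)X 2/5
(3,2)O 2/8
(3,3)X 5/8
(3,4)O 0/5
(4,1)O 3/5
(4,2)O 3/7
(4,3)X 2/7
(4,4)X 2/4
(5,1)X 0/3
(5,2)O 2/4
(5,4)O 0/2
Sum over 19 individuals: 3/3 + 4/5 + 1/5 + 1/3 + 4/5 + 6/8 + 4/8 + 2/5 + 2/5 + 2/8 + 5/8 + 0/5 + 3/5 + 3/7 + 2/7 + 2/4 + 0/3 + 2/4 + 0/2 = 7033/840; mean = 7033/840 ÷ 19 = 7033/15960 = 0.440664… → 0.441.

0.441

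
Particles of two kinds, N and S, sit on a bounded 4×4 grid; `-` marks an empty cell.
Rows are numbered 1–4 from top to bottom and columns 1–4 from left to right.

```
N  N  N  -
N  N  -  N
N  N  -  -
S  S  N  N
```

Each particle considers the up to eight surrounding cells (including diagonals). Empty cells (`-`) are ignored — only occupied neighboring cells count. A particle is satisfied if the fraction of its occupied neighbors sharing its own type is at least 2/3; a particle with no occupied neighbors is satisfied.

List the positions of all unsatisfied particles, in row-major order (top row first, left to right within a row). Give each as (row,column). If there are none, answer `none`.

(1,1)N 3/3 satisfied
(1,2)N 4/4 satisfied
(1,3)N 3/3 satisfied
(2,1)N 5/5 satisfied
(2,2)N 6/6 satisfied
(2,4)N 1/1 satisfied
(3,1)N 3/5 not
(3,2)N 4/6 satisfied
(4,1)S 1/3 not
(4,2)S 1/4 not
(4,3)N 2/3 satisfied
(4,4)N 1/1 satisfied

(3,1), (4,1), (4,2)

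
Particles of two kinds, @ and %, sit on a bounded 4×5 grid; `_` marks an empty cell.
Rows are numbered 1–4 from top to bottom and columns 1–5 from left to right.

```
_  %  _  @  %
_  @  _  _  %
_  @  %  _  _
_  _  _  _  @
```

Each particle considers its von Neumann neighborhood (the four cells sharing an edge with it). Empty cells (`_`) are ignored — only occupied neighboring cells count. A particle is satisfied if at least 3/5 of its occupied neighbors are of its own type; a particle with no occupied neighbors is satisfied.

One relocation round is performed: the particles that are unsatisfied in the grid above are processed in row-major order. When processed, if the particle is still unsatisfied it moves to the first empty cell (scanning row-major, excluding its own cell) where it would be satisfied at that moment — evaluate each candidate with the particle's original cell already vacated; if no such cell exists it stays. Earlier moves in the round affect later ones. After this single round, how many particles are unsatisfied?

1

Initially unsatisfied (in order): (1,2), (1,4), (1,5), (2,2), (3,2), (3,3).
  (1,2) → (1,1).
  (1,4) → (1,3).
  (1,5): now satisfied by earlier moves; stays.
  (2,2): now satisfied by earlier moves; stays.
  (3,2) → (1,2).
  (3,3): now satisfied by earlier moves; stays.
Resulting grid:
% @ @ _ %
_ @ _ _ %
_ _ % _ _
_ _ _ _ @
Unsatisfied now: (1,1).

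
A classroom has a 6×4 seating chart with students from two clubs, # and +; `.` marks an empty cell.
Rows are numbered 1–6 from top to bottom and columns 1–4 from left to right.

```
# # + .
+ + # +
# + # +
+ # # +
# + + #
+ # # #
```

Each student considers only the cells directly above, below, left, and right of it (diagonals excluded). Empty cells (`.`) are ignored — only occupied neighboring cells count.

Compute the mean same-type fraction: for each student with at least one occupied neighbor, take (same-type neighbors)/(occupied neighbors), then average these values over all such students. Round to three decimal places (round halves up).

0.337

(1,1)# 1/2
(1,2)# 1/3
(1,3)+ 0/2
(2,1)+ 1/3
(2,2)+ 2/4
(2,3)# 1/4
(2,4)+ 1/2
(3,1)# 0/3
(3,2)+ 1/4
(3,3)# 2/4
(3,4)+ 2/3
(4,1)+ 0/3
(4,2)# 1/4
(4,3)# 2/4
(4,4)+ 1/3
(5,1)# 0/3
(5,2)+ 1/4
(5,3)+ 1/4
(5,4)# 1/3
(6,1)+ 0/2
(6,2)# 1/3
(6,3)# 2/3
(6,4)# 2/2
Sum over 23 students: 1/2 + 1/3 + 0/2 + 1/3 + 2/4 + 1/4 + 1/2 + 0/3 + 1/4 + 2/4 + 2/3 + 0/3 + 1/4 + 2/4 + 1/3 + 0/3 + 1/4 + 1/4 + 1/3 + 0/2 + 1/3 + 2/3 + 2/2 = 31/4; mean = 31/4 ÷ 23 = 31/92 = 0.336956… → 0.337.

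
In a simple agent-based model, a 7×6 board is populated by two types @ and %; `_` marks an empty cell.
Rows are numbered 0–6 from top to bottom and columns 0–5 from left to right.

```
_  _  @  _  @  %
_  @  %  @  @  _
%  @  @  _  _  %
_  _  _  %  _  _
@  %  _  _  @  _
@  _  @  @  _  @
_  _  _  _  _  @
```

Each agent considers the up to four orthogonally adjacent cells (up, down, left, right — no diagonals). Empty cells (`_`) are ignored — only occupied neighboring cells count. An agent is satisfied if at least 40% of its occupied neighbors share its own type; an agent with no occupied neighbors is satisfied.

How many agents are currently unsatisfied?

5

(0,2)@ 0/1 unhappy
(0,4)@ 1/2 ok
(0,5)% 0/1 unhappy
(1,1)@ 1/2 ok
(1,2)% 0/4 unhappy
(1,3)@ 1/2 ok
(1,4)@ 2/2 ok
(2,0)% 0/1 unhappy
(2,1)@ 2/3 ok
(2,2)@ 1/2 ok
(2,5)% 0/0 ok
(3,3)% 0/0 ok
(4,0)@ 1/2 ok
(4,1)% 0/1 unhappy
(4,4)@ 0/0 ok
(5,0)@ 1/1 ok
(5,2)@ 1/1 ok
(5,3)@ 1/1 ok
(5,5)@ 1/1 ok
(6,5)@ 1/1 ok
Unsatisfied: (0,2), (0,5), (1,2), (2,0), (4,1) — 5 in total.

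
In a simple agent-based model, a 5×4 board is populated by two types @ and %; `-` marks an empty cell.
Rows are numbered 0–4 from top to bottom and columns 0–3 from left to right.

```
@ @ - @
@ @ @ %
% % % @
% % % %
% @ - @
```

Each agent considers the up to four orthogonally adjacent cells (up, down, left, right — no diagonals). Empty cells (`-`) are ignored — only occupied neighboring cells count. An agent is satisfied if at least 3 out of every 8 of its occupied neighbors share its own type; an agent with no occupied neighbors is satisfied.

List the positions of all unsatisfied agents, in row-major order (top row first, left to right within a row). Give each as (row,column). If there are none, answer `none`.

Row 0: (0,0)@ 2/2 ✓ · (0,1)@ 2/2 ✓ · (0,3)@ 0/1 ✗
Row 1: (1,0)@ 2/3 ✓ · (1,1)@ 3/4 ✓ · (1,2)@ 1/3 ✗ · (1,3)% 0/3 ✗
Row 2: (2,0)% 2/3 ✓ · (2,1)% 3/4 ✓ · (2,2)% 2/4 ✓ · (2,3)@ 0/3 ✗
Row 3: (3,0)% 3/3 ✓ · (3,1)% 3/4 ✓ · (3,2)% 3/3 ✓ · (3,3)% 1/3 ✗
Row 4: (4,0)% 1/2 ✓ · (4,1)@ 0/2 ✗ · (4,3)@ 0/1 ✗

(0,3), (1,2), (1,3), (2,3), (3,3), (4,1), (4,3)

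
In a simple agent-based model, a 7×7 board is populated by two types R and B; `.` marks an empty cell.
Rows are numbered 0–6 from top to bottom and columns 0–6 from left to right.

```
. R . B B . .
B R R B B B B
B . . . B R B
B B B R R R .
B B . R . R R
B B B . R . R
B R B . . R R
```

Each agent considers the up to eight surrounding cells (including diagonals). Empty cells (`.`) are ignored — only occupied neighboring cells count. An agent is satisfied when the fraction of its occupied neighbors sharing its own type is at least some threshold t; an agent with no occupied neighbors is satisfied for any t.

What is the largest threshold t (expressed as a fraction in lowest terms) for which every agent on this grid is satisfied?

Row 0: (0,1)R 2/3 · (0,3)B 3/4 · (0,4)B 4/4
Row 1: (1,0)B 1/3 · (1,1)R 2/4 · (1,2)R 2/4 · (1,3)B 4/5 · (1,4)B 5/6 · (1,5)B 5/6 · (1,6)B 2/3
Row 2: (2,0)B 3/4 · (2,4)B 3/7 · (2,5)R 2/7 · (2,6)B 2/4
Row 3: (3,0)B 4/4 · (3,1)B 5/5 · (3,2)B 2/4 · (3,3)R 2/4 · (3,4)R 5/6 · (3,5)R 4/6
Row 4: (4,0)B 5/5 · (4,1)B 7/7 · (4,3)R 3/5 · (4,5)R 5/5 · (4,6)R 3/3
Row 5: (5,0)B 4/5 · (5,1)B 6/7 · (5,2)B 3/5 · (5,4)R 3/3 · (5,6)R 4/4
Row 6: (6,0)B 2/3 · (6,1)R 0/5 · (6,2)B 2/3 · (6,5)R 3/3 · (6,6)R 2/2
The smallest same-type fraction is 0/5 at (6,1), which reduces to 0/1. Any threshold above that leaves this agent unsatisfied.

0/1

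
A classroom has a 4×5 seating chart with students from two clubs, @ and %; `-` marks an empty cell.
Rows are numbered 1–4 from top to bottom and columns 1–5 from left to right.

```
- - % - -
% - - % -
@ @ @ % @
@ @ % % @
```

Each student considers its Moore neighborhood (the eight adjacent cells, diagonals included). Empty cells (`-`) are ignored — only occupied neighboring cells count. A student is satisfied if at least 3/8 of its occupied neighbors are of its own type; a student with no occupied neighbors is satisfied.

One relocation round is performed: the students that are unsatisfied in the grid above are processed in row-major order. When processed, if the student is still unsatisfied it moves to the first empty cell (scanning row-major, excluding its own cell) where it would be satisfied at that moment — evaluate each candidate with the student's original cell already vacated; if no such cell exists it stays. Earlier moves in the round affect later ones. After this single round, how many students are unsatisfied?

Initially unsatisfied (in order): (2,1), (3,3), (3,5), (4,5).
  (2,1) → (1,1).
  (3,3) → (2,1).
  (3,5) → (2,2).
  (4,5) → (1,2).
Resulting grid:
% @ % - -
@ @ - % -
@ @ - % -
@ @ % % -
Unsatisfied now: (1,1), (1,3).

2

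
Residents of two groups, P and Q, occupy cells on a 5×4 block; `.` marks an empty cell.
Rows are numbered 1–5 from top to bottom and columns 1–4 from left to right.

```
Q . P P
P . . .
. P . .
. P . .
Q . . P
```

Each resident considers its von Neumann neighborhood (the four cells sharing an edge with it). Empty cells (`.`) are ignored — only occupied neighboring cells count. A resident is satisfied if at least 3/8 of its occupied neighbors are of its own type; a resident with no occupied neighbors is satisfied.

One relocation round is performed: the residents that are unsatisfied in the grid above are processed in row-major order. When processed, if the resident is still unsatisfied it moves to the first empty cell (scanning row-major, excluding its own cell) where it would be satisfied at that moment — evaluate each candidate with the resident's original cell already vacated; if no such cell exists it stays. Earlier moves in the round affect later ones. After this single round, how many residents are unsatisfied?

Initially unsatisfied (in order): (1,1), (2,1).
  (1,1) → (3,4).
  (2,1): now satisfied by earlier moves; stays.
Resulting grid:
. . P P
P . . .
. P . Q
. P . .
Q . . P
All satisfied now.

0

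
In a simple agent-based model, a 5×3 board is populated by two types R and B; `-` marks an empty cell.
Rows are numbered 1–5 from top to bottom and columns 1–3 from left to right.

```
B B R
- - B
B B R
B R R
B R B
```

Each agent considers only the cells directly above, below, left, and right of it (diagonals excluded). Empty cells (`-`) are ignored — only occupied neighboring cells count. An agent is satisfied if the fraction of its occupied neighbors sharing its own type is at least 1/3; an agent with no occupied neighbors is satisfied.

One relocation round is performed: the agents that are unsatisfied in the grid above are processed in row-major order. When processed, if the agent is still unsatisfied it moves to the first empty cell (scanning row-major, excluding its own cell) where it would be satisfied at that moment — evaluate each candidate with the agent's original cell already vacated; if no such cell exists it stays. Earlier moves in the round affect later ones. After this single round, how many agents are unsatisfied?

Initially unsatisfied (in order): (1,3), (2,3), (5,3).
  (1,3): no empty cell satisfies it; stays.
  (2,3) → (2,1).
  (5,3) → (2,2).
Resulting grid:
B B R
B B -
B B R
B R R
B R -
Unsatisfied now: (1,3).

1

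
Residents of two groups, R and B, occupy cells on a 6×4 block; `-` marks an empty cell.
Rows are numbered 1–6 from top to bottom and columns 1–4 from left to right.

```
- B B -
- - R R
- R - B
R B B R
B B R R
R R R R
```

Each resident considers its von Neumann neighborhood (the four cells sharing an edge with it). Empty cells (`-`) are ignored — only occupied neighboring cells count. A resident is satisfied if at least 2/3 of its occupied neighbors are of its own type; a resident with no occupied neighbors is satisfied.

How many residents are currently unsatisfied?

(1,2)B 1/1 ✓
(1,3)B 1/2 ✗
(2,3)R 1/2 ✗
(2,4)R 1/2 ✗
(3,2)R 0/1 ✗
(3,4)B 0/2 ✗
(4,1)R 0/2 ✗
(4,2)B 2/4 ✗
(4,3)B 1/3 ✗
(4,4)R 1/3 ✗
(5,1)B 1/3 ✗
(5,2)B 2/4 ✗
(5,3)R 2/4 ✗
(5,4)R 3/3 ✓
(6,1)R 1/2 ✗
(6,2)R 2/3 ✓
(6,3)R 3/3 ✓
(6,4)R 2/2 ✓
Unsatisfied: (1,3), (2,3), (2,4), (3,2), (3,4), (4,1), (4,2), (4,3), (4,4), (5,1), (5,2), (5,3), (6,1) — 13 in total.

13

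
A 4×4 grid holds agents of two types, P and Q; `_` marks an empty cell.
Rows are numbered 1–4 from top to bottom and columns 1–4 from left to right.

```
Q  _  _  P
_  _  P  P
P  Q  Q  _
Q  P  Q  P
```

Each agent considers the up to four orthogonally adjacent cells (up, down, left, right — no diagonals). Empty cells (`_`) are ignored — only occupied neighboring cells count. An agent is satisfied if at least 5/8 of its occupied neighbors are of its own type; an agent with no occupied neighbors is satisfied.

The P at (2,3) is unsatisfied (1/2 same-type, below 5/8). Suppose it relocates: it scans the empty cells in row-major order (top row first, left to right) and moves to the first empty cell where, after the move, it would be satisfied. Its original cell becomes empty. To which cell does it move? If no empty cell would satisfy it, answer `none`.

(1,3)

Vacating (2,3). Empty cells in order:
  (1,2): 0/1 same-type → still unsatisfied.
  (1,3): 1/1 same-type → satisfied — stop here.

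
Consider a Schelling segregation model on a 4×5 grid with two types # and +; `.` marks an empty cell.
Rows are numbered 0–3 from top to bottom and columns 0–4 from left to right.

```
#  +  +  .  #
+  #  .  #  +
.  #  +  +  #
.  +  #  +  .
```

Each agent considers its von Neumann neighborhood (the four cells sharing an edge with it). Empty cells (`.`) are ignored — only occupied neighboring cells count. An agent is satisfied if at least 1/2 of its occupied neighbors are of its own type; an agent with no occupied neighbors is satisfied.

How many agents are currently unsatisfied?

Row 0: (0,0)# 0/2 not · (0,1)+ 1/3 not · (0,2)+ 1/1 satisfied · (0,4)# 0/1 not
Row 1: (1,0)+ 0/2 not · (1,1)# 1/3 not · (1,3)# 0/2 not · (1,4)+ 0/3 not
Row 2: (2,1)# 1/3 not · (2,2)+ 1/3 not · (2,3)+ 2/4 satisfied · (2,4)# 0/2 not
Row 3: (3,1)+ 0/2 not · (3,2)# 0/3 not · (3,3)+ 1/2 satisfied
Unsatisfied: (0,0), (0,1), (0,4), (1,0), (1,1), (1,3), (1,4), (2,1), (2,2), (2,4), (3,1), (3,2) — 12 in total.

12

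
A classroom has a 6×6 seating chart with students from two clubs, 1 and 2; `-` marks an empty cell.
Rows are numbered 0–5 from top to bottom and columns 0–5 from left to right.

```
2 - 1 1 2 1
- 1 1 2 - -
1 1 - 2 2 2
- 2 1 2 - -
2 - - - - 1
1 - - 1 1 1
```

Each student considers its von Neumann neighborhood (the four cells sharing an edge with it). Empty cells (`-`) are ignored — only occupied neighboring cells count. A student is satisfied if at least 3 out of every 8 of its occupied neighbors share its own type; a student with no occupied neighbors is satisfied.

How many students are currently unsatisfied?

Row 0: (0,0)2 0/0 ok · (0,2)1 2/2 ok · (0,3)1 1/3 unhappy · (0,4)2 0/2 unhappy · (0,5)1 0/1 unhappy
Row 1: (1,1)1 2/2 ok · (1,2)1 2/3 ok · (1,3)2 1/3 unhappy
Row 2: (2,0)1 1/1 ok · (2,1)1 2/3 ok · (2,3)2 3/3 ok · (2,4)2 2/2 ok · (2,5)2 1/1 ok
Row 3: (3,1)2 0/2 unhappy · (3,2)1 0/2 unhappy · (3,3)2 1/2 ok
Row 4: (4,0)2 0/1 unhappy · (4,5)1 1/1 ok
Row 5: (5,0)1 0/1 unhappy · (5,3)1 1/1 ok · (5,4)1 2/2 ok · (5,5)1 2/2 ok
Unsatisfied: (0,3), (0,4), (0,5), (1,3), (3,1), (3,2), (4,0), (5,0) — 8 in total.

8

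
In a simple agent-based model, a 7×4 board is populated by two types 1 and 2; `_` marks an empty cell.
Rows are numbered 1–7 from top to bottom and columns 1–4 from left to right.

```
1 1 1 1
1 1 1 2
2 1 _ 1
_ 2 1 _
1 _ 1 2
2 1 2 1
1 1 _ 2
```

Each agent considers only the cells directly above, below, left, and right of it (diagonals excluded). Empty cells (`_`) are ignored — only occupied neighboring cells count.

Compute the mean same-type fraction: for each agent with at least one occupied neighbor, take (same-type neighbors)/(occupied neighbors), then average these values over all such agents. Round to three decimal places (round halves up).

Row 1: (1,1)1 2/2 · (1,2)1 3/3 · (1,3)1 3/3 · (1,4)1 1/2
Row 2: (2,1)1 2/3 · (2,2)1 4/4 · (2,3)1 2/3 · (2,4)2 0/3
Row 3: (3,1)2 0/2 · (3,2)1 1/3 · (3,4)1 0/1
Row 4: (4,2)2 0/2 · (4,3)1 1/2
Row 5: (5,1)1 0/1 · (5,3)1 1/3 · (5,4)2 0/2
Row 6: (6,1)2 0/3 · (6,2)1 1/3 · (6,3)2 0/3 · (6,4)1 0/3
Row 7: (7,1)1 1/2 · (7,2)1 2/2 · (7,4)2 0/1
Sum over 23 agents: 2/2 + 3/3 + 3/3 + 1/2 + 2/3 + 4/4 + 2/3 + 0/3 + 0/2 + 1/3 + 0/1 + 0/2 + 1/2 + 0/1 + 1/3 + 0/2 + 0/3 + 1/3 + 0/3 + 0/3 + 1/2 + 2/2 + 0/1 = 53/6; mean = 53/6 ÷ 23 = 53/138 = 0.384057… → 0.384.

0.384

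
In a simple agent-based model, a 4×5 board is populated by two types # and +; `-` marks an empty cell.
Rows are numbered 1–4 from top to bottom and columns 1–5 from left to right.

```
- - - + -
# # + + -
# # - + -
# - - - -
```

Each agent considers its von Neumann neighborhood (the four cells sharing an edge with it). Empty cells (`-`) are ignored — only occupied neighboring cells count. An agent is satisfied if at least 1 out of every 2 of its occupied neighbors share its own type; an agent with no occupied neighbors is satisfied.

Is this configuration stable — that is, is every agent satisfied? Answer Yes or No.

Yes

Row 1: (1,4)+ 1/1 ok
Row 2: (2,1)# 2/2 ok · (2,2)# 2/3 ok · (2,3)+ 1/2 ok · (2,4)+ 3/3 ok
Row 3: (3,1)# 3/3 ok · (3,2)# 2/2 ok · (3,4)+ 1/1 ok
Row 4: (4,1)# 1/1 ok
All meet the threshold, so the configuration is stable.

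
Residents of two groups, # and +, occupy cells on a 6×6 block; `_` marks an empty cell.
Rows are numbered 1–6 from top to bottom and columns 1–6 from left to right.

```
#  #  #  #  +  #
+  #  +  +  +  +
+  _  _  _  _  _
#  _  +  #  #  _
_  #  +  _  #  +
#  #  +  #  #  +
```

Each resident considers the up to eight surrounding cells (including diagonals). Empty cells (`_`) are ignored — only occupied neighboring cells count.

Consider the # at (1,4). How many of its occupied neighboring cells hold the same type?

1

Occupied neighbors of (1,4): (1,3)=#, (1,5)=+, (2,3)=+, (2,4)=+, (2,5)=+.
Same type (#): 1 of 5.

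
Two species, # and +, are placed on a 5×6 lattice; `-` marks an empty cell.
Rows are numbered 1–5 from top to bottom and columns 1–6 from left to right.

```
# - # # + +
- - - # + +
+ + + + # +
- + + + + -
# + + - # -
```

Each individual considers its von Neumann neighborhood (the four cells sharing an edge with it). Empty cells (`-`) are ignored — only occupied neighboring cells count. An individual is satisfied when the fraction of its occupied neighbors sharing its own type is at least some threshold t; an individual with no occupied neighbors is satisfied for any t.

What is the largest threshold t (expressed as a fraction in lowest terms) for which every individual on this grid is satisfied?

0/1

(1,1)# — no occupied neighbors
(1,3)# 1/1
(1,4)# 2/3
(1,5)+ 2/3
(1,6)+ 2/2
(2,4)# 1/3
(2,5)+ 2/4
(2,6)+ 3/3
(3,1)+ 1/1
(3,2)+ 3/3
(3,3)+ 3/3
(3,4)+ 2/4
(3,5)# 0/4
(3,6)+ 1/2
(4,2)+ 3/3
(4,3)+ 4/4
(4,4)+ 3/3
(4,5)+ 1/3
(5,1)# 0/1
(5,2)+ 2/3
(5,3)+ 2/2
(5,5)# 0/1
The smallest same-type fraction is 0/4 at (3,5), which reduces to 0/1. Any threshold above that leaves this individual unsatisfied.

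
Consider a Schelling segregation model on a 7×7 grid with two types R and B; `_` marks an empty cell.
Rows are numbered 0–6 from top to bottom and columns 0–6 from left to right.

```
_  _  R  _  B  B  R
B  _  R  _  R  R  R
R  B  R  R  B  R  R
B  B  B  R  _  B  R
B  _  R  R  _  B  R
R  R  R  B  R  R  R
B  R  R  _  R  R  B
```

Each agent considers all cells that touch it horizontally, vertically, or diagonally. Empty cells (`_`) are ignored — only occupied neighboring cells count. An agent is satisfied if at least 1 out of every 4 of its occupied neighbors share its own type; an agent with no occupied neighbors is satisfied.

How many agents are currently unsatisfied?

(0,2)R 1/1 satisfied
(0,4)B 1/3 satisfied
(0,5)B 1/5 not
(0,6)R 2/3 satisfied
(1,0)B 1/2 satisfied
(1,2)R 3/4 satisfied
(1,4)R 3/6 satisfied
(1,5)R 5/8 satisfied
(1,6)R 4/5 satisfied
(2,0)R 0/4 not
(2,1)B 4/7 satisfied
(2,2)R 3/6 satisfied
(2,3)R 4/6 satisfied
(2,4)B 1/6 not
(2,5)R 5/7 satisfied
(2,6)R 4/5 satisfied
(3,0)B 3/4 satisfied
(3,1)B 4/7 satisfied
(3,2)B 2/7 satisfied
(3,3)R 4/6 satisfied
(3,5)B 2/6 satisfied
(3,6)R 3/5 satisfied
(4,0)B 2/4 satisfied
(4,2)R 4/7 satisfied
(4,3)R 4/6 satisfied
(4,5)B 1/6 not
(4,6)R 3/5 satisfied
(5,0)R 2/4 satisfied
(5,1)R 5/7 satisfied
(5,2)R 5/6 satisfied
(5,3)B 0/6 not
(5,4)R 4/6 satisfied
(5,5)R 5/7 satisfied
(5,6)R 3/5 satisfied
(6,0)B 0/3 not
(6,1)R 4/5 satisfied
(6,2)R 3/4 satisfied
(6,4)R 3/4 satisfied
(6,5)R 4/5 satisfied
(6,6)B 0/3 not
Unsatisfied: (0,5), (2,0), (2,4), (4,5), (5,3), (6,0), (6,6) — 7 in total.

7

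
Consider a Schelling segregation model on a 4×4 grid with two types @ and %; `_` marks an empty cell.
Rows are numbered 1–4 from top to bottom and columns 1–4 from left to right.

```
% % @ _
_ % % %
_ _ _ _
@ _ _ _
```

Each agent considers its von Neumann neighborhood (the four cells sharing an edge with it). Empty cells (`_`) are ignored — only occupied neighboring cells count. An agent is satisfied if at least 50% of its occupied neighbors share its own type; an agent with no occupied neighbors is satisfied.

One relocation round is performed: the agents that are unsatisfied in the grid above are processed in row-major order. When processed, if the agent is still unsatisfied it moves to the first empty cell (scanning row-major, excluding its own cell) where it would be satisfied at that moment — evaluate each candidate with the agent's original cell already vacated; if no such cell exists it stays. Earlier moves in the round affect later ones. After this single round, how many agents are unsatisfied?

0

Initially unsatisfied (in order): (1,3).
  (1,3) → (3,1).
Resulting grid:
% % _ _
_ % % %
@ _ _ _
@ _ _ _
All satisfied now.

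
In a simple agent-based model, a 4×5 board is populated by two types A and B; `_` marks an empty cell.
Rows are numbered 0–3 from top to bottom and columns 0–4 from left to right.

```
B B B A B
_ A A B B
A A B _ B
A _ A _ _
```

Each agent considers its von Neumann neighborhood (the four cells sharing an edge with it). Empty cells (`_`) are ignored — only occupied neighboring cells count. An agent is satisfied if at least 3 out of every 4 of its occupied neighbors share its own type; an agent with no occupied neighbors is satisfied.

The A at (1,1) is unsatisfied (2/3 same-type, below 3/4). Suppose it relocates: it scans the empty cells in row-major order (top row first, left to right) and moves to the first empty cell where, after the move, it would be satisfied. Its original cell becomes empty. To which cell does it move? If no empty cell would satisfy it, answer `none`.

(3,1)

Vacating (1,1). Empty cells in order:
  (1,0): 1/2 same-type → still unsatisfied.
  (2,3): 0/3 same-type → still unsatisfied.
  (3,1): 3/3 same-type → satisfied — stop here.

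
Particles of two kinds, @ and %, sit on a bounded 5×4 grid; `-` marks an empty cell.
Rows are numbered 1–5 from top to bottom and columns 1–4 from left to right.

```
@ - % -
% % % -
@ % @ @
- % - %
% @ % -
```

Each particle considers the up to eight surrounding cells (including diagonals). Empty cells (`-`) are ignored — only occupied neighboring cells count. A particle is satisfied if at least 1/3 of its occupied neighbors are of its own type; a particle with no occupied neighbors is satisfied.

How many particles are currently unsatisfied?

4

(1,1)@ 0/2 not
(1,3)% 2/2 satisfied
(2,1)% 2/4 satisfied
(2,2)% 4/7 satisfied
(2,3)% 3/5 satisfied
(3,1)@ 0/4 not
(3,2)% 4/6 satisfied
(3,3)@ 1/6 not
(3,4)@ 1/3 satisfied
(4,2)% 3/6 satisfied
(4,4)% 1/3 satisfied
(5,1)% 1/2 satisfied
(5,2)@ 0/3 not
(5,3)% 2/3 satisfied
Unsatisfied: (1,1), (3,1), (3,3), (5,2) — 4 in total.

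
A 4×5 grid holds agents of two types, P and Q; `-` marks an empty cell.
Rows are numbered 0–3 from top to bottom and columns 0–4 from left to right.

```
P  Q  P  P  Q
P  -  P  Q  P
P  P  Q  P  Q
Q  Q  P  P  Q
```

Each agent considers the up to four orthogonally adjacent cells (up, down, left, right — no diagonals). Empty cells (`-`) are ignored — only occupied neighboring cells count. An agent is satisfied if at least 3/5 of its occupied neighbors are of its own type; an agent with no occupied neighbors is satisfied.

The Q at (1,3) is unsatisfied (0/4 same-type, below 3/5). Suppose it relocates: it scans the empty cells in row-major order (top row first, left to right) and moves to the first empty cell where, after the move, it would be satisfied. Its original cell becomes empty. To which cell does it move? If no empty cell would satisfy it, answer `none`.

Vacating (1,3). Empty cells in order:
  (1,1): 1/4 same-type → still unsatisfied.

none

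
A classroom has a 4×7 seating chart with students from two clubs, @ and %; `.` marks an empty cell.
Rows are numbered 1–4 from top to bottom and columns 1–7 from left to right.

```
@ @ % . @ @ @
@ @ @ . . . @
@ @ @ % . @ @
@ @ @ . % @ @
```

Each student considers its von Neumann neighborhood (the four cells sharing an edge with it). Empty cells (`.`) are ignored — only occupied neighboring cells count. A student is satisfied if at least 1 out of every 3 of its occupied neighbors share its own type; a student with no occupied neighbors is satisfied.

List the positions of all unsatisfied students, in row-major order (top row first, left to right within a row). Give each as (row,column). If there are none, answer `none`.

(1,3), (3,4), (4,5)

Row 1: (1,1)@ 2/2 ✓ · (1,2)@ 2/3 ✓ · (1,3)% 0/2 ✗ · (1,5)@ 1/1 ✓ · (1,6)@ 2/2 ✓ · (1,7)@ 2/2 ✓
Row 2: (2,1)@ 3/3 ✓ · (2,2)@ 4/4 ✓ · (2,3)@ 2/3 ✓ · (2,7)@ 2/2 ✓
Row 3: (3,1)@ 3/3 ✓ · (3,2)@ 4/4 ✓ · (3,3)@ 3/4 ✓ · (3,4)% 0/1 ✗ · (3,6)@ 2/2 ✓ · (3,7)@ 3/3 ✓
Row 4: (4,1)@ 2/2 ✓ · (4,2)@ 3/3 ✓ · (4,3)@ 2/2 ✓ · (4,5)% 0/1 ✗ · (4,6)@ 2/3 ✓ · (4,7)@ 2/2 ✓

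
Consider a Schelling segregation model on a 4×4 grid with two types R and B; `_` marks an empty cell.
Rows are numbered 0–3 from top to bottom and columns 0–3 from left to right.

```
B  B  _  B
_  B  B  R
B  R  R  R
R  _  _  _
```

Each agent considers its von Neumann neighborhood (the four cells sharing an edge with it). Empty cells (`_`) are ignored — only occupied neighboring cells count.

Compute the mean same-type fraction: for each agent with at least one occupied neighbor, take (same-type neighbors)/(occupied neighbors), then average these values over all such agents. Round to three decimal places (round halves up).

0.485

Row 0: (0,0)B 1/1 · (0,1)B 2/2 · (0,3)B 0/1
Row 1: (1,1)B 2/3 · (1,2)B 1/3 · (1,3)R 1/3
Row 2: (2,0)B 0/2 · (2,1)R 1/3 · (2,2)R 2/3 · (2,3)R 2/2
Row 3: (3,0)R 0/1
Sum over 11 agents: 1/1 + 2/2 + 0/1 + 2/3 + 1/3 + 1/3 + 0/2 + 1/3 + 2/3 + 2/2 + 0/1 = 16/3; mean = 16/3 ÷ 11 = 16/33 = 0.484848… → 0.485.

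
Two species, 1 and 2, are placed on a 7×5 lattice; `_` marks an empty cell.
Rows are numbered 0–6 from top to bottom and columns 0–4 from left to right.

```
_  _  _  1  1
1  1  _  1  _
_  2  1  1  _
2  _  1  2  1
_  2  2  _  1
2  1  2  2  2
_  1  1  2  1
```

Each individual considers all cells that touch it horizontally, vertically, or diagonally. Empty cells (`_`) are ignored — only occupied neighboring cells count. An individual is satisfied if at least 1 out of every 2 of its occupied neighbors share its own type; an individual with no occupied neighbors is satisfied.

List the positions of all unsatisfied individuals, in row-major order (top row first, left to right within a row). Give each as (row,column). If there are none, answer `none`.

(0,3)1 2/2 ✓
(0,4)1 2/2 ✓
(1,0)1 1/2 ✓
(1,1)1 2/3 ✓
(1,3)1 4/4 ✓
(2,1)2 1/5 ✗
(2,2)1 4/6 ✓
(2,3)1 4/5 ✓
(3,0)2 2/2 ✓
(3,2)1 2/6 ✗
(3,3)2 1/6 ✗
(3,4)1 2/3 ✓
(4,1)2 4/6 ✓
(4,2)2 4/6 ✓
(4,4)1 1/4 ✗
(5,0)2 1/3 ✗
(5,1)1 2/6 ✗
(5,2)2 4/7 ✓
(5,3)2 4/7 ✓
(5,4)2 2/4 ✓
(6,1)1 2/4 ✓
(6,2)1 2/5 ✗
(6,3)2 3/5 ✓
(6,4)1 0/3 ✗

(2,1), (3,2), (3,3), (4,4), (5,0), (5,1), (6,2), (6,4)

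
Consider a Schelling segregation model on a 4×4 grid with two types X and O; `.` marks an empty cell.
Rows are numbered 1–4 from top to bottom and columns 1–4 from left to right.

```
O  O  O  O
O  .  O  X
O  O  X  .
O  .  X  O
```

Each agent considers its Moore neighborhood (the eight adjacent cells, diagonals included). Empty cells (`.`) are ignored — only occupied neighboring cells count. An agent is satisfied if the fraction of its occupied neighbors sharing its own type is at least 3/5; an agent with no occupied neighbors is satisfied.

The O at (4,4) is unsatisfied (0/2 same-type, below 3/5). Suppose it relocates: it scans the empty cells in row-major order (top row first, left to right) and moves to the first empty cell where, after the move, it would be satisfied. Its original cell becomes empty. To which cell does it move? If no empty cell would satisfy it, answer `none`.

Vacating (4,4). Empty cells in order:
  (2,2): 7/8 same-type → satisfied — stop here.

(2,2)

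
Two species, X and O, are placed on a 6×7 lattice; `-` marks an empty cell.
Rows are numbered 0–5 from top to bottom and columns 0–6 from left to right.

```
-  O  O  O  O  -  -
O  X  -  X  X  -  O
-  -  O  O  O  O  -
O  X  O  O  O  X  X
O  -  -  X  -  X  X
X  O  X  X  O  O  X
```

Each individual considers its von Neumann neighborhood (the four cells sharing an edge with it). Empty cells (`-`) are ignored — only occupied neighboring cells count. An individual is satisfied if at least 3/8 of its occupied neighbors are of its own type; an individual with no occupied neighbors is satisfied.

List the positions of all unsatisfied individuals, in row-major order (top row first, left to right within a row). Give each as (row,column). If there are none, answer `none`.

(1,0), (1,1), (1,3), (1,4), (3,1), (5,0), (5,1), (5,5)

(0,1)O 1/2 ✓
(0,2)O 2/2 ✓
(0,3)O 2/3 ✓
(0,4)O 1/2 ✓
(1,0)O 0/1 ✗
(1,1)X 0/2 ✗
(1,3)X 1/3 ✗
(1,4)X 1/3 ✗
(1,6)O 0/0 ✓
(2,2)O 2/2 ✓
(2,3)O 3/4 ✓
(2,4)O 3/4 ✓
(2,5)O 1/2 ✓
(3,0)O 1/2 ✓
(3,1)X 0/2 ✗
(3,2)O 2/3 ✓
(3,3)O 3/4 ✓
(3,4)O 2/3 ✓
(3,5)X 2/4 ✓
(3,6)X 2/2 ✓
(4,0)O 1/2 ✓
(4,3)X 1/2 ✓
(4,5)X 2/3 ✓
(4,6)X 3/3 ✓
(5,0)X 0/2 ✗
(5,1)O 0/2 ✗
(5,2)X 1/2 ✓
(5,3)X 2/3 ✓
(5,4)O 1/2 ✓
(5,5)O 1/3 ✗
(5,6)X 1/2 ✓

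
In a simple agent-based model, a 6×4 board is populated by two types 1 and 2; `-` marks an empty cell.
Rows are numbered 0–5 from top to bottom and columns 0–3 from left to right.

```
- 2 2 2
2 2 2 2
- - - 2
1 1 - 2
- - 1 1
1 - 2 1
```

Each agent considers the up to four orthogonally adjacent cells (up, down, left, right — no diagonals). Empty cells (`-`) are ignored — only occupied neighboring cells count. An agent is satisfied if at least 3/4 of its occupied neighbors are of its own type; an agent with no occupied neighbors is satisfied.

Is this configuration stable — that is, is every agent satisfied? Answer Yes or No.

Row 0: (0,1)2 2/2 ✓ · (0,2)2 3/3 ✓ · (0,3)2 2/2 ✓
Row 1: (1,0)2 1/1 ✓ · (1,1)2 3/3 ✓ · (1,2)2 3/3 ✓ · (1,3)2 3/3 ✓
Row 2: (2,3)2 2/2 ✓
Row 3: (3,0)1 1/1 ✓ · (3,1)1 1/1 ✓ · (3,3)2 1/2 ✗
Row 4: (4,2)1 1/2 ✗ · (4,3)1 2/3 ✗
Row 5: (5,0)1 0/0 ✓ · (5,2)2 0/2 ✗ · (5,3)1 1/2 ✗
For instance (3,3) has only 1/2 same-type neighbors, below 3/4.

No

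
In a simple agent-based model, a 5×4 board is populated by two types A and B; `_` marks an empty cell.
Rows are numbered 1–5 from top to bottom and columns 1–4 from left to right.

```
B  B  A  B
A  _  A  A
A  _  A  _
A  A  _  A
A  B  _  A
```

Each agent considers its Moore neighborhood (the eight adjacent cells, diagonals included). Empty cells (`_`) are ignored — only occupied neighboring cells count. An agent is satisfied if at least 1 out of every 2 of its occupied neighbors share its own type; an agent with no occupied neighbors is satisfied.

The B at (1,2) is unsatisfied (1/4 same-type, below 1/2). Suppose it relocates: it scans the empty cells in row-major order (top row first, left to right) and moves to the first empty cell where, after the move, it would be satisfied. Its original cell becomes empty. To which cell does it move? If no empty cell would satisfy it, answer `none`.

none

Vacating (1,2). Empty cells in order:
  (2,2): 1/6 same-type → still unsatisfied.
  (3,2): 0/6 same-type → still unsatisfied.
  (3,4): 0/4 same-type → still unsatisfied.
  (4,3): 1/5 same-type → still unsatisfied.
  (5,3): 1/4 same-type → still unsatisfied.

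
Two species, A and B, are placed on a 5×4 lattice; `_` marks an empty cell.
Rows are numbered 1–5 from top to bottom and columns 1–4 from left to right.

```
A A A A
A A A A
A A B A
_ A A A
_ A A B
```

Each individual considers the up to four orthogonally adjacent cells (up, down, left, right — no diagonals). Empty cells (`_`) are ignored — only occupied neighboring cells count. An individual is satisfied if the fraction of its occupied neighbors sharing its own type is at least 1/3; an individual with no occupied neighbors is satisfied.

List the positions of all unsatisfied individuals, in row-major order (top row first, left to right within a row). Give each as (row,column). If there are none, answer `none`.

(1,1)A 2/2 satisfied
(1,2)A 3/3 satisfied
(1,3)A 3/3 satisfied
(1,4)A 2/2 satisfied
(2,1)A 3/3 satisfied
(2,2)A 4/4 satisfied
(2,3)A 3/4 satisfied
(2,4)A 3/3 satisfied
(3,1)A 2/2 satisfied
(3,2)A 3/4 satisfied
(3,3)B 0/4 not
(3,4)A 2/3 satisfied
(4,2)A 3/3 satisfied
(4,3)A 3/4 satisfied
(4,4)A 2/3 satisfied
(5,2)A 2/2 satisfied
(5,3)A 2/3 satisfied
(5,4)B 0/2 not

(3,3), (5,4)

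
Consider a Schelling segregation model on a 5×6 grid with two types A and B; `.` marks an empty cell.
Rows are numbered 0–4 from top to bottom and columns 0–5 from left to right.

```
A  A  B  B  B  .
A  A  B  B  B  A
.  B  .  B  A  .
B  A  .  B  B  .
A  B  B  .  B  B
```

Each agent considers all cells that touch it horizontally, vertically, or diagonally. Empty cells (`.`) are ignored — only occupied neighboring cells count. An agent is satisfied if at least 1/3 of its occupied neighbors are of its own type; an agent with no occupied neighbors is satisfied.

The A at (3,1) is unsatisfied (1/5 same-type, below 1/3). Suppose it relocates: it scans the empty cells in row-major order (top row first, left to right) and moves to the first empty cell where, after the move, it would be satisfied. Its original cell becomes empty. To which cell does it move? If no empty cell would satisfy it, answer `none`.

Vacating (3,1). Empty cells in order:
  (0,5): 1/3 same-type → satisfied — stop here.

(0,5)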